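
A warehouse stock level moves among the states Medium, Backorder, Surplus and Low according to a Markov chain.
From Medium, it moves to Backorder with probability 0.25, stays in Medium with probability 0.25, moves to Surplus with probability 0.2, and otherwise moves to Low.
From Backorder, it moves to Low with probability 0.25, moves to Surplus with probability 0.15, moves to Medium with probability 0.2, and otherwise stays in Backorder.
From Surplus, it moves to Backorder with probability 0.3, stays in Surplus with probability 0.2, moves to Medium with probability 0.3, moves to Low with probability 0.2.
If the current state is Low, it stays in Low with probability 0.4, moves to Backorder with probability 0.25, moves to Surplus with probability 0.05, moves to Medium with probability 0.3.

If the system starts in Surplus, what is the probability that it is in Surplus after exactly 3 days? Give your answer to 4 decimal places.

Propagate the distribution vector 3 days from Surplus.
After 0 days: (0.0000, 0.0000, 1.0000, 0.0000)
After 1 day: (0.3000, 0.3000, 0.2000, 0.2000)
After 2 days: (0.2550, 0.3050, 0.1550, 0.2850)
After 3 days: (0.2568, 0.3035, 0.1420, 0.2978)
P(in Surplus after 3 days) = 0.1420

0.1420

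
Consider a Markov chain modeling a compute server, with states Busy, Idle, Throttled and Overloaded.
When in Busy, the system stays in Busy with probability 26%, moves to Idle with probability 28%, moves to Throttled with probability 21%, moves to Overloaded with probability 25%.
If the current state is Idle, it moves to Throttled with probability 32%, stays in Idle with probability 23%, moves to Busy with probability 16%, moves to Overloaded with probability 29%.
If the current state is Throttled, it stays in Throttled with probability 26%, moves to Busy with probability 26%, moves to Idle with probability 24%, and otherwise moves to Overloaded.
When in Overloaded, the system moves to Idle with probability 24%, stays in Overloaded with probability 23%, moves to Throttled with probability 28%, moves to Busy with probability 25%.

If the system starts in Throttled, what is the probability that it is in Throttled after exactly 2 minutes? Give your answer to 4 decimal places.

0.2662

Propagate the distribution vector 2 minutes from Throttled.
After 0 minutes: (0.0000, 0.0000, 1.0000, 0.0000)
After 1 minute: (0.2600, 0.2400, 0.2600, 0.2400)
After 2 minutes: (0.2336, 0.2480, 0.2662, 0.2522)
P(in Throttled after 2 minutes) = 0.2662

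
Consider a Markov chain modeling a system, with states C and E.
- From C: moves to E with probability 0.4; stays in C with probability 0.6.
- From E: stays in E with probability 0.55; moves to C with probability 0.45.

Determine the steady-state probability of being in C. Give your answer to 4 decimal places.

Let the stationary distribution be π with π = πP and π_1 + π_2 = 1.
π_1 = 0.6·π_1 + 0.45·π_2
Solving with the normalization constraint gives π = (0.5294, 0.4706).
So the stationary probability of C is 0.5294.

0.5294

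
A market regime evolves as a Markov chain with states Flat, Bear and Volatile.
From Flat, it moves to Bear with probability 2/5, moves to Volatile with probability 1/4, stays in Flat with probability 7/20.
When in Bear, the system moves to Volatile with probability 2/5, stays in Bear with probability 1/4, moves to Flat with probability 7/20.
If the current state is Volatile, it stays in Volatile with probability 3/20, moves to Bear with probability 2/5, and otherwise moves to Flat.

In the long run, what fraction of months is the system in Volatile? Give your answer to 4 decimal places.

0.2747

Let the stationary distribution be π with π = πP and π_1 + π_2 + π_3 = 1.
π_1 = 0.35·π_1 + 0.35·π_2 + 0.45·π_3
π_2 = 0.4·π_1 + 0.25·π_2 + 0.4·π_3
Solving with the normalization constraint gives π = (0.3775, 0.3478, 0.2747).
So the stationary probability of Volatile is 0.2747.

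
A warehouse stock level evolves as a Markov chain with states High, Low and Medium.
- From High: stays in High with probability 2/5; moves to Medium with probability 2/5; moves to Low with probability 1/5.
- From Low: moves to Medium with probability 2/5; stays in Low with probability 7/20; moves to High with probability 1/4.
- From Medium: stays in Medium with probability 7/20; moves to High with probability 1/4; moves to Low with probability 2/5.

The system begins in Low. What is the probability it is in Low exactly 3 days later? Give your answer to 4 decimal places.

0.3259

Propagate the distribution vector 3 days from Low.
After 0 days: (0.0000, 1.0000, 0.0000)
After 1 day: (0.2500, 0.3500, 0.4000)
After 2 days: (0.2875, 0.3325, 0.3800)
After 3 days: (0.2931, 0.3259, 0.3810)
P(in Low after 3 days) = 0.3259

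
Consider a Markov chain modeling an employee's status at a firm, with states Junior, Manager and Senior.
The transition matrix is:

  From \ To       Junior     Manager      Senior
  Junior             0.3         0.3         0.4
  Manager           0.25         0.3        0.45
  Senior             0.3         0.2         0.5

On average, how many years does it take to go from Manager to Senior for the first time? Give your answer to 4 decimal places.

2.2892

Let t(s) be the expected number of years to first reach Senior from state s, with t(Senior) = 0. Conditioning on the first year:
t(Junior) = 1 + 0.3·t(Junior) + 0.3·t(Manager)
t(Manager) = 1 + 0.25·t(Junior) + 0.3·t(Manager)
Solving: t(Junior) = 2.4096, t(Manager) = 2.2892.
Expected years from Manager to Senior: 2.2892.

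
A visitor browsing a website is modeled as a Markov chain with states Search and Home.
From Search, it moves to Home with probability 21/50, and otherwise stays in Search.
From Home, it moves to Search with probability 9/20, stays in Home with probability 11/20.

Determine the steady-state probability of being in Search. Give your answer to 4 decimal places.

0.5172

Let the stationary distribution be π with π = πP and π_1 + π_2 = 1.
π_1 = 0.58·π_1 + 0.45·π_2
Solving with the normalization constraint gives π = (0.5172, 0.4828).
So the stationary probability of Search is 0.5172.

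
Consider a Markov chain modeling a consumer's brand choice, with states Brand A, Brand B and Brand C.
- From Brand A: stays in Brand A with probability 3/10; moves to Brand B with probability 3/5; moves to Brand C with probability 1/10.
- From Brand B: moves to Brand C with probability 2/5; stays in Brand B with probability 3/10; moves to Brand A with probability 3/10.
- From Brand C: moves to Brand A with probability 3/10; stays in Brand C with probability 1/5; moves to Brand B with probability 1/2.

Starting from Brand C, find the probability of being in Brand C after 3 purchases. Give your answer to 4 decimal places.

Propagate the distribution vector 3 purchases from Brand C.
After 0 purchases: (0.0000, 0.0000, 1.0000)
After 1 purchase: (0.3000, 0.5000, 0.2000)
After 2 purchases: (0.3000, 0.4300, 0.2700)
After 3 purchases: (0.3000, 0.4440, 0.2560)
P(in Brand C after 3 purchases) = 0.2560

0.2560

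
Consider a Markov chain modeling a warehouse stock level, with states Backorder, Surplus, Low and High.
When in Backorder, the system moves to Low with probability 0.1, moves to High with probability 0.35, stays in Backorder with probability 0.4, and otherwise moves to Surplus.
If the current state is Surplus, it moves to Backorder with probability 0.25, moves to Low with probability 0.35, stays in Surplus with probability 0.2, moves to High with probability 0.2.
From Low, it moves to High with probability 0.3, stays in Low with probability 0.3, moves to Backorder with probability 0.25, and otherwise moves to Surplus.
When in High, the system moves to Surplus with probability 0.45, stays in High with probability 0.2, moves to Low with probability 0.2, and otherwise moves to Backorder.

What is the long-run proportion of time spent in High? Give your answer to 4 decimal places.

0.2628

Let the stationary distribution be π with π = πP and π_1 + π_2 + π_3 + π_4 = 1.
π_1 = 0.4·π_1 + 0.25·π_2 + 0.25·π_3 + 0.15·π_4
π_2 = 0.15·π_1 + 0.2·π_2 + 0.15·π_3 + 0.45·π_4
π_3 = 0.1·π_1 + 0.35·π_2 + 0.3·π_3 + 0.2·π_4
Solving with the normalization constraint gives π = (0.2632, 0.2409, 0.2331, 0.2628).
So the stationary probability of High is 0.2628.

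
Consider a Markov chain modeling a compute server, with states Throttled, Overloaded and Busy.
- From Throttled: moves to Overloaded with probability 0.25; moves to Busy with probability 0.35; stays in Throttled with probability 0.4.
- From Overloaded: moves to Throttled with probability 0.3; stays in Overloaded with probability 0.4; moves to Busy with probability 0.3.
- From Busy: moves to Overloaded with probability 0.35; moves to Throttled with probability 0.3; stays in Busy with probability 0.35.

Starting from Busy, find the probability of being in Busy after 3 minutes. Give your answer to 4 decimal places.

0.3331

Propagate the distribution vector 3 minutes from Busy.
After 0 minutes: (0.0000, 0.0000, 1.0000)
After 1 minute: (0.3000, 0.3500, 0.3500)
After 2 minutes: (0.3300, 0.3375, 0.3325)
After 3 minutes: (0.3330, 0.3339, 0.3331)
P(in Busy after 3 minutes) = 0.3331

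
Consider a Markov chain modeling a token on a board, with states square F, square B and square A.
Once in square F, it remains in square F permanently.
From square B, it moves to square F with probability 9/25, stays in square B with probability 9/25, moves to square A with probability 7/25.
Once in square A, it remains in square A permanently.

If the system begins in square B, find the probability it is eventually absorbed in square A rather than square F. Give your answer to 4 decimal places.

Let h(s) be the probability of absorption at square A starting from transient state s. Then h(square A) = 1 and h(square F) = 0. By first-step analysis:
h(square B) = 0.36·0 + 0.36·h(square B) + 0.28·1
Solving: h(square B) = 0.4375.
Starting from square B, the probability is 0.4375.

0.4375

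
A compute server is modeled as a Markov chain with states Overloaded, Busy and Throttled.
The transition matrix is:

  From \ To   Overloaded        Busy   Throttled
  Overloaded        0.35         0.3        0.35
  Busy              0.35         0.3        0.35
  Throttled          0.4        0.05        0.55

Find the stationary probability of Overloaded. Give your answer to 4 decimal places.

Let the stationary distribution be π with π = πP and π_1 + π_2 + π_3 = 1.
π_1 = 0.35·π_1 + 0.35·π_2 + 0.4·π_3
π_2 = 0.3·π_1 + 0.3·π_2 + 0.05·π_3
Solving with the normalization constraint gives π = (0.3719, 0.1906, 0.4375).
So the stationary probability of Overloaded is 0.3719.

0.3719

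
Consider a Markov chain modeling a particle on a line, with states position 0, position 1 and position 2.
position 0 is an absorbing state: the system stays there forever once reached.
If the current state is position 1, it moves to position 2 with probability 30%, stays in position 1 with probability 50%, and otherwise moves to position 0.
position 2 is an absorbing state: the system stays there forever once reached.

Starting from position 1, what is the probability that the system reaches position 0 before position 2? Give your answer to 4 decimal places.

Let h(s) be the probability of absorption at position 0 starting from transient state s. Then h(position 0) = 1 and h(position 2) = 0. By first-step analysis:
h(position 1) = 0.2·1 + 0.5·h(position 1) + 0.3·0
Solving: h(position 1) = 0.4000.
Starting from position 1, the probability is 0.4000.

0.4000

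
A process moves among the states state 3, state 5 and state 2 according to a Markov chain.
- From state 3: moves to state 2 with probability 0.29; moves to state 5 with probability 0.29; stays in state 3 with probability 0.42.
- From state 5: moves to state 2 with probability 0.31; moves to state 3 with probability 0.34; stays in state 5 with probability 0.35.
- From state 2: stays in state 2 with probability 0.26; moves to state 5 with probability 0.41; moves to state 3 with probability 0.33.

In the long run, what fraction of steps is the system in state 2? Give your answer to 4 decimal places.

Let the stationary distribution be π with π = πP and π_1 + π_2 + π_3 = 1.
π_1 = 0.42·π_1 + 0.34·π_2 + 0.33·π_3
π_2 = 0.29·π_1 + 0.35·π_2 + 0.41·π_3
Solving with the normalization constraint gives π = (0.3664, 0.3453, 0.2883).
So the stationary probability of state 2 is 0.2883.

0.2883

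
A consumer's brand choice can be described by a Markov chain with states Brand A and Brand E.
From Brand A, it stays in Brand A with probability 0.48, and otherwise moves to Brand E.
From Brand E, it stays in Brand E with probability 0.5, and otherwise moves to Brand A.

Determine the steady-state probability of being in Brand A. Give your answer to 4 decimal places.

Let the stationary distribution be π with π = πP and π_1 + π_2 = 1.
π_1 = 0.48·π_1 + 0.5·π_2
Solving with the normalization constraint gives π = (0.4902, 0.5098).
So the stationary probability of Brand A is 0.4902.

0.4902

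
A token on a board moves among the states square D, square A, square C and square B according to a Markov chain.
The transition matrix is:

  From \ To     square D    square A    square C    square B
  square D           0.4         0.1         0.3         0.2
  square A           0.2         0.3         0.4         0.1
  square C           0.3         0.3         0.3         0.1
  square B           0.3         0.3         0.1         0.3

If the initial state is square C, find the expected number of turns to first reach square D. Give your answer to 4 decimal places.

3.7037

Let t(s) be the expected number of turns to first reach square D from state s, with t(square D) = 0. Conditioning on the first turn:
t(square A) = 1 + 0.3·t(square A) + 0.4·t(square C) + 0.1·t(square B)
t(square C) = 1 + 0.3·t(square A) + 0.3·t(square C) + 0.1·t(square B)
t(square B) = 1 + 0.3·t(square A) + 0.1·t(square C) + 0.3·t(square B)
Solving: t(square A) = 4.0741, t(square C) = 3.7037, t(square B) = 3.7037.
Expected turns from square C to square D: 3.7037.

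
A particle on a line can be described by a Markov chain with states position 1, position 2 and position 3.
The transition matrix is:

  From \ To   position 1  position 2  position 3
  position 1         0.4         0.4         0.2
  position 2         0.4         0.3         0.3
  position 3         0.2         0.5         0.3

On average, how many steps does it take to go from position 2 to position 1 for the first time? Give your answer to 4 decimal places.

Let t(s) be the expected number of steps to first reach position 1 from state s, with t(position 1) = 0. Conditioning on the first step:
t(position 2) = 1 + 0.3·t(position 2) + 0.3·t(position 3)
t(position 3) = 1 + 0.5·t(position 2) + 0.3·t(position 3)
Solving: t(position 2) = 2.9412, t(position 3) = 3.5294.
Expected steps from position 2 to position 1: 2.9412.

2.9412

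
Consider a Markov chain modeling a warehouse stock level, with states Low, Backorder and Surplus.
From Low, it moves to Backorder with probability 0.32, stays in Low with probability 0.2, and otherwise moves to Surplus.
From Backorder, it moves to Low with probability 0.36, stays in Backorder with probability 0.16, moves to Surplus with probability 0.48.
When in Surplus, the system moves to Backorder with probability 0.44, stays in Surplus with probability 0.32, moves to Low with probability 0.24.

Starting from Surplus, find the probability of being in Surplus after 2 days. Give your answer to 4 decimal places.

0.4288

Sum over the intermediate state after 1 day:
P = P(Surplus→Low)·P(Low→Surplus) + P(Surplus→Backorder)·P(Backorder→Surplus) + P(Surplus→Surplus)·P(Surplus→Surplus)
  = 0.24×0.48 + 0.44×0.48 + 0.32×0.32
  = 0.1152 + 0.2112 + 0.1024 = 0.4288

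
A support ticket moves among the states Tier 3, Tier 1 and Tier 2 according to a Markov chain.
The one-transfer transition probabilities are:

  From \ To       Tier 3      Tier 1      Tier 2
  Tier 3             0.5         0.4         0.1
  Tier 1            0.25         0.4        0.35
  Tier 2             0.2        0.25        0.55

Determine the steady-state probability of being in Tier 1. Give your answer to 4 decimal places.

0.3489

Let the stationary distribution be π with π = πP and π_1 + π_2 + π_3 = 1.
π_1 = 0.5·π_1 + 0.25·π_2 + 0.2·π_3
π_2 = 0.4·π_1 + 0.4·π_2 + 0.25·π_3
Solving with the normalization constraint gives π = (0.3106, 0.3489, 0.3404).
So the stationary probability of Tier 1 is 0.3489.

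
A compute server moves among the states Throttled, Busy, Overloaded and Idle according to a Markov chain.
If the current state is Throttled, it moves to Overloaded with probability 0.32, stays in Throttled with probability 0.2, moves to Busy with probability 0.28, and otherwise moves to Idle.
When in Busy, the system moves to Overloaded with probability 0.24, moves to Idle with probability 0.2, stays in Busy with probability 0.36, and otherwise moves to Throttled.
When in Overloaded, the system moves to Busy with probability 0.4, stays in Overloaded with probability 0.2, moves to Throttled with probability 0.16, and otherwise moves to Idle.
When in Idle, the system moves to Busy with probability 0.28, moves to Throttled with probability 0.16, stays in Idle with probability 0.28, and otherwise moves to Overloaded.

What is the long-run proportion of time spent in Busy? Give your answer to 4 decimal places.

0.3374

Let the stationary distribution be π with π = πP and π_1 + π_2 + π_3 + π_4 = 1.
π_1 = 0.2·π_1 + 0.2·π_2 + 0.16·π_3 + 0.16·π_4
π_2 = 0.28·π_1 + 0.36·π_2 + 0.4·π_3 + 0.28·π_4
π_3 = 0.32·π_1 + 0.24·π_2 + 0.2·π_3 + 0.28·π_4
Solving with the normalization constraint gives π = (0.1807, 0.3374, 0.2535, 0.2284).
So the stationary probability of Busy is 0.3374.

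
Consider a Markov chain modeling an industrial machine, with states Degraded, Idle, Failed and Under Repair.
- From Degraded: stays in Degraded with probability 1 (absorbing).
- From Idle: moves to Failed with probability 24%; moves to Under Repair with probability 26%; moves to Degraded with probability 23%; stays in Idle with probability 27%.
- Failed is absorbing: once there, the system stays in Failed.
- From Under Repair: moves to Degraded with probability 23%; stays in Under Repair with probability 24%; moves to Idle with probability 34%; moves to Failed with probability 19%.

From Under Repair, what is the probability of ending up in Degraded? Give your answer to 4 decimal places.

0.5277

Let h(s) be the probability of absorption at Degraded starting from transient state s. Then h(Degraded) = 1 and h(Failed) = 0. By first-step analysis:
h(Idle) = 0.23·1 + 0.27·h(Idle) + 0.24·0 + 0.26·h(Under Repair)
h(Under Repair) = 0.23·1 + 0.34·h(Idle) + 0.19·0 + 0.24·h(Under Repair)
Solving: h(Idle) = 0.5030, h(Under Repair) = 0.5277.
Starting from Under Repair, the probability is 0.5277.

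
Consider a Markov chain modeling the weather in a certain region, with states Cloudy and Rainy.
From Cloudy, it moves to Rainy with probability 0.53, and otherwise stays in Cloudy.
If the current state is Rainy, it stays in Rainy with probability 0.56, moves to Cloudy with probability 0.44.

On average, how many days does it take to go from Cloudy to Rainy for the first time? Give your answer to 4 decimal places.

1.8868

Let t(s) be the expected number of days to first reach Rainy from state s, with t(Rainy) = 0. Conditioning on the first day:
t(Cloudy) = 1 + 0.47·t(Cloudy)
Solving: t(Cloudy) = 1.8868.
Expected days from Cloudy to Rainy: 1.8868.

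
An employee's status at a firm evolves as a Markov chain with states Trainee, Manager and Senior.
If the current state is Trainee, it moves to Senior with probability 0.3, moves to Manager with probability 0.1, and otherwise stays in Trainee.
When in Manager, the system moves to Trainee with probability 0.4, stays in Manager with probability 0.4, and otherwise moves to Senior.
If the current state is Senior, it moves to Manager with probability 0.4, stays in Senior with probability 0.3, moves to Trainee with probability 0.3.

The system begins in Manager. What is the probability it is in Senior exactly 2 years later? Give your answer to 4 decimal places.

Sum over the intermediate state after 1 year:
P = P(Manager→Trainee)·P(Trainee→Senior) + P(Manager→Manager)·P(Manager→Senior) + P(Manager→Senior)·P(Senior→Senior)
  = 0.4×0.3 + 0.4×0.2 + 0.2×0.3
  = 0.1200 + 0.0800 + 0.0600 = 0.2600

0.2600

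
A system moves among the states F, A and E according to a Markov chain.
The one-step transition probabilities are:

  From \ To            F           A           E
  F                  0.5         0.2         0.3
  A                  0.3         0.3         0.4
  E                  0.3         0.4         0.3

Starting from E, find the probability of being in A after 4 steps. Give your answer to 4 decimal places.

0.2958

Propagate the distribution vector 4 steps from E.
After 0 steps: (0.0000, 0.0000, 1.0000)
After 1 step: (0.3000, 0.4000, 0.3000)
After 2 steps: (0.3600, 0.3000, 0.3400)
After 3 steps: (0.3720, 0.2980, 0.3300)
After 4 steps: (0.3744, 0.2958, 0.3298)
P(in A after 4 steps) = 0.2958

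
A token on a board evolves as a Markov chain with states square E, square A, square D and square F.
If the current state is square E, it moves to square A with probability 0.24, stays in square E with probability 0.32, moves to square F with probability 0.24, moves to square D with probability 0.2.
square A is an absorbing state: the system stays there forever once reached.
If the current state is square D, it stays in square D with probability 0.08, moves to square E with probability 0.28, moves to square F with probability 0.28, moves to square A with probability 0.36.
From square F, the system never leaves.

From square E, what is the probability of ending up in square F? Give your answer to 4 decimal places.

0.4860

Let h(s) be the probability of absorption at square F starting from transient state s. Then h(square F) = 1 and h(square A) = 0. By first-step analysis:
h(square E) = 0.32·h(square E) + 0.24·0 + 0.2·h(square D) + 0.24·1
h(square D) = 0.28·h(square E) + 0.36·0 + 0.08·h(square D) + 0.28·1
Solving: h(square E) = 0.4860, h(square D) = 0.4522.
Starting from square E, the probability is 0.4860.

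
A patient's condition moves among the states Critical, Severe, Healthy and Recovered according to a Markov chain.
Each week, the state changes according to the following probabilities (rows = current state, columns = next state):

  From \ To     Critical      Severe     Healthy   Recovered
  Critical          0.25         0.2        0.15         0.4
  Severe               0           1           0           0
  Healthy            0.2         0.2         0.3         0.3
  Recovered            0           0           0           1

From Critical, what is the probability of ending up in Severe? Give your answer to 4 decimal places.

0.3434

Let h(s) be the probability of absorption at Severe starting from transient state s. Then h(Severe) = 1 and h(Recovered) = 0. By first-step analysis:
h(Critical) = 0.25·h(Critical) + 0.2·1 + 0.15·h(Healthy) + 0.4·0
h(Healthy) = 0.2·h(Critical) + 0.2·1 + 0.3·h(Healthy) + 0.3·0
Solving: h(Critical) = 0.3434, h(Healthy) = 0.3838.
Starting from Critical, the probability is 0.3434.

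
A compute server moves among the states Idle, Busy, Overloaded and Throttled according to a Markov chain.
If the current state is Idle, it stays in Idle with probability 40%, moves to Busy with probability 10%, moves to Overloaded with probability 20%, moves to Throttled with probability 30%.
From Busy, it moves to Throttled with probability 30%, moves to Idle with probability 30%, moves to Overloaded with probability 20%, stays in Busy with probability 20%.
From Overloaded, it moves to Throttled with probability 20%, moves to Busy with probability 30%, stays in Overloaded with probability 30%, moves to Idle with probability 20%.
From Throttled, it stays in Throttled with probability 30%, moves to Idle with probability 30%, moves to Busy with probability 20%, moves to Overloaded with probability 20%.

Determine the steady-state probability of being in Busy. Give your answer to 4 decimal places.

Let the stationary distribution be π with π = πP and π_1 + π_2 + π_3 + π_4 = 1.
π_1 = 0.4·π_1 + 0.3·π_2 + 0.2·π_3 + 0.3·π_4
π_2 = 0.1·π_1 + 0.2·π_2 + 0.3·π_3 + 0.2·π_4
π_3 = 0.2·π_1 + 0.2·π_2 + 0.3·π_3 + 0.2·π_4
Solving with the normalization constraint gives π = (0.3086, 0.1914, 0.2222, 0.2778).
So the stationary probability of Busy is 0.1914.

0.1914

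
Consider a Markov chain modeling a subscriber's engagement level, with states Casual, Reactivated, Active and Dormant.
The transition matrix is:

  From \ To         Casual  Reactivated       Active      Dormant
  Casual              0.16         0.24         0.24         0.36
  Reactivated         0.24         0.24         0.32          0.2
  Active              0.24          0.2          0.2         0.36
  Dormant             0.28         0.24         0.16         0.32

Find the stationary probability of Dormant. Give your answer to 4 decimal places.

Let the stationary distribution be π with π = πP and π_1 + π_2 + π_3 + π_4 = 1.
π_1 = 0.16·π_1 + 0.24·π_2 + 0.24·π_3 + 0.28·π_4
π_2 = 0.24·π_1 + 0.24·π_2 + 0.2·π_3 + 0.24·π_4
π_3 = 0.24·π_1 + 0.32·π_2 + 0.2·π_3 + 0.16·π_4
Solving with the normalization constraint gives π = (0.2337, 0.2310, 0.2246, 0.3106).
So the stationary probability of Dormant is 0.3106.

0.3106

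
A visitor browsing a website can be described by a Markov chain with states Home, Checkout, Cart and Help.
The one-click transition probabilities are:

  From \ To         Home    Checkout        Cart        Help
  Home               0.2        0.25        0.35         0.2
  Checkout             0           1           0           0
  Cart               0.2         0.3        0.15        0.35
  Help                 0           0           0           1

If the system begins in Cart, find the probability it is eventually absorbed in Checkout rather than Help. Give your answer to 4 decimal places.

Let h(s) be the probability of absorption at Checkout starting from transient state s. Then h(Checkout) = 1 and h(Help) = 0. By first-step analysis:
h(Home) = 0.2·h(Home) + 0.25·1 + 0.35·h(Cart) + 0.2·0
h(Cart) = 0.2·h(Home) + 0.3·1 + 0.15·h(Cart) + 0.35·0
Solving: h(Home) = 0.5205, h(Cart) = 0.4754.
Starting from Cart, the probability is 0.4754.

0.4754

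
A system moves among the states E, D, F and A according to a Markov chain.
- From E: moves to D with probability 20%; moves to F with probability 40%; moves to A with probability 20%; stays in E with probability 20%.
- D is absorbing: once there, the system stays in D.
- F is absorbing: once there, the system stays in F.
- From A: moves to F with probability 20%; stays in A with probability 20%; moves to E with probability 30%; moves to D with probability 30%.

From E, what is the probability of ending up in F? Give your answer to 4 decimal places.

Let h(s) be the probability of absorption at F starting from transient state s. Then h(F) = 1 and h(D) = 0. By first-step analysis:
h(E) = 0.2·h(E) + 0.2·0 + 0.4·1 + 0.2·h(A)
h(A) = 0.3·h(E) + 0.3·0 + 0.2·1 + 0.2·h(A)
Solving: h(E) = 0.6207, h(A) = 0.4828.
Starting from E, the probability is 0.6207.

0.6207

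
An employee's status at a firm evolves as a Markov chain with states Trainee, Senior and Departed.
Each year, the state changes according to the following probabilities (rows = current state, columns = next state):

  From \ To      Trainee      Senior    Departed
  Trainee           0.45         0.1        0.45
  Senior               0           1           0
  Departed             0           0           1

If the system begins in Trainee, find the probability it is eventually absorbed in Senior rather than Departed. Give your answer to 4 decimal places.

0.1818

Let h(s) be the probability of absorption at Senior starting from transient state s. Then h(Senior) = 1 and h(Departed) = 0. By first-step analysis:
h(Trainee) = 0.45·h(Trainee) + 0.1·1 + 0.45·0
Solving: h(Trainee) = 0.1818.
Starting from Trainee, the probability is 0.1818.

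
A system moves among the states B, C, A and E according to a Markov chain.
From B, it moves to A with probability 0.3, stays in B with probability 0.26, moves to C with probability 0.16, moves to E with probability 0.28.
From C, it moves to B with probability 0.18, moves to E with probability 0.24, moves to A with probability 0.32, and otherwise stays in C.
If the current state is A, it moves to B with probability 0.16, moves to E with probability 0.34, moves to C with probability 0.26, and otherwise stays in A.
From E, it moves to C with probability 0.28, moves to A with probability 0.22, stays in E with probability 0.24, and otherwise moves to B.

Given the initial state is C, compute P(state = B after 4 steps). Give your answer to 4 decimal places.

Propagate the distribution vector 4 steps from C.
After 0 steps: (0.0000, 1.0000, 0.0000, 0.0000)
After 1 step: (0.1800, 0.2600, 0.3200, 0.2400)
After 2 steps: (0.2072, 0.2468, 0.2668, 0.2792)
After 3 steps: (0.2136, 0.2449, 0.2666, 0.2750)
After 4 steps: (0.2138, 0.2441, 0.2669, 0.2752)
P(in B after 4 steps) = 0.2138

0.2138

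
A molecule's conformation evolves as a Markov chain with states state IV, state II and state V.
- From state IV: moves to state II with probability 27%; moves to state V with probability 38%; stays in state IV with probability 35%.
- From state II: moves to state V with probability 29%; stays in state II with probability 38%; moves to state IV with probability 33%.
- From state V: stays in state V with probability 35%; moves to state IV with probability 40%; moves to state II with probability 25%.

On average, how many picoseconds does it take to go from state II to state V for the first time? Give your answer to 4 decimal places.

3.1220

Let t(s) be the expected number of picoseconds to first reach state V from state s, with t(state V) = 0. Conditioning on the first picosecond:
t(state IV) = 1 + 0.35·t(state IV) + 0.27·t(state II)
t(state II) = 1 + 0.33·t(state IV) + 0.38·t(state II)
Solving: t(state IV) = 2.8353, t(state II) = 3.1220.
Expected picoseconds from state II to state V: 3.1220.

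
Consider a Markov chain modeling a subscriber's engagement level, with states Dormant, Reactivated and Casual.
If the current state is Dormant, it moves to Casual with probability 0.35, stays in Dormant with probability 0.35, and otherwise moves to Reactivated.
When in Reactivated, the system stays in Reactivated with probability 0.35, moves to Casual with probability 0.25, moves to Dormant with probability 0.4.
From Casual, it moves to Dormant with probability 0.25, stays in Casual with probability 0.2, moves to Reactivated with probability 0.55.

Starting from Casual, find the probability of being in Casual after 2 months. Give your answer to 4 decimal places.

0.2650

Sum over the intermediate state after 1 month:
P = P(Casual→Dormant)·P(Dormant→Casual) + P(Casual→Reactivated)·P(Reactivated→Casual) + P(Casual→Casual)·P(Casual→Casual)
  = 0.25×0.35 + 0.55×0.25 + 0.2×0.2
  = 0.0875 + 0.1375 + 0.0400 = 0.2650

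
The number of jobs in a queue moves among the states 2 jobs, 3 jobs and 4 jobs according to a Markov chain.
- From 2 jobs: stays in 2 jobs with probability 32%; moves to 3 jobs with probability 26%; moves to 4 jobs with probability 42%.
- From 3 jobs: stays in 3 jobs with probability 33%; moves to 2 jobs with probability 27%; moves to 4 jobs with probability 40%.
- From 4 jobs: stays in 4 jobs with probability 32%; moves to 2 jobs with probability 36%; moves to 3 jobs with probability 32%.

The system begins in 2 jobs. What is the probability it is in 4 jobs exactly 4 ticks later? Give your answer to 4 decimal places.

0.3763

Propagate the distribution vector 4 ticks from 2 jobs.
After 0 ticks: (1.0000, 0.0000, 0.0000)
After 1 tick: (0.3200, 0.2600, 0.4200)
After 2 ticks: (0.3238, 0.3034, 0.3728)
After 3 ticks: (0.3197, 0.3036, 0.3767)
After 4 ticks: (0.3199, 0.3039, 0.3763)
P(in 4 jobs after 4 ticks) = 0.3763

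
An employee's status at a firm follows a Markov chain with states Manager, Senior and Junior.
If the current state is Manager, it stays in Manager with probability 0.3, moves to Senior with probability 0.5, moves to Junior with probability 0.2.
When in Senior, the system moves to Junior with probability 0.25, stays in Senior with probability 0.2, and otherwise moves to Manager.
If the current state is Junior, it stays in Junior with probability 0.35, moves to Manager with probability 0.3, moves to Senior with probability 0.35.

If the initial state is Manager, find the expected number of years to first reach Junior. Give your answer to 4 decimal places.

Let t(s) be the expected number of years to first reach Junior from state s, with t(Junior) = 0. Conditioning on the first year:
t(Manager) = 1 + 0.3·t(Manager) + 0.5·t(Senior)
t(Senior) = 1 + 0.55·t(Manager) + 0.2·t(Senior)
Solving: t(Manager) = 4.5614, t(Senior) = 4.3860.
Expected years from Manager to Junior: 4.5614.

4.5614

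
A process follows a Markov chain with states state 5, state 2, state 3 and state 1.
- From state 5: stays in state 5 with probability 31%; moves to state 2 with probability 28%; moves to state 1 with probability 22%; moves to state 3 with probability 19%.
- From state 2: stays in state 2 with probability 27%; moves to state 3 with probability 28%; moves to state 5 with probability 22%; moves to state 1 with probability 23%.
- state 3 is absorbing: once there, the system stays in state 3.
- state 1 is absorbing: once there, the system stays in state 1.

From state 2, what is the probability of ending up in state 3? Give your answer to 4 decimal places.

Let h(s) be the probability of absorption at state 3 starting from transient state s. Then h(state 3) = 1 and h(state 1) = 0. By first-step analysis:
h(state 5) = 0.31·h(state 5) + 0.28·h(state 2) + 0.19·1 + 0.22·0
h(state 2) = 0.22·h(state 5) + 0.27·h(state 2) + 0.28·1 + 0.23·0
Solving: h(state 5) = 0.4911, h(state 2) = 0.5316.
Starting from state 2, the probability is 0.5316.

0.5316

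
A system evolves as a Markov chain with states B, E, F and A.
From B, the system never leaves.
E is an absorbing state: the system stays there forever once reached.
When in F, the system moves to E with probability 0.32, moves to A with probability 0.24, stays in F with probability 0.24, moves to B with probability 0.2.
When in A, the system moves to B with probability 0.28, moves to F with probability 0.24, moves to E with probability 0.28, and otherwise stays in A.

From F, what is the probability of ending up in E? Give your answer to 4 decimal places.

Let h(s) be the probability of absorption at E starting from transient state s. Then h(E) = 1 and h(B) = 0. By first-step analysis:
h(F) = 0.2·0 + 0.32·1 + 0.24·h(F) + 0.24·h(A)
h(A) = 0.28·0 + 0.28·1 + 0.24·h(F) + 0.2·h(A)
Solving: h(F) = 0.5872, h(A) = 0.5262.
Starting from F, the probability is 0.5872.

0.5872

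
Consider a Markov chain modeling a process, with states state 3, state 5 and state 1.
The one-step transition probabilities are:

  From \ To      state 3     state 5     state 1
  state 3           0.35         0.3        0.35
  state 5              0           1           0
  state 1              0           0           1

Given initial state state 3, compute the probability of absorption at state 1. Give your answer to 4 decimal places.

0.5385

Let h(s) be the probability of absorption at state 1 starting from transient state s. Then h(state 1) = 1 and h(state 5) = 0. By first-step analysis:
h(state 3) = 0.35·h(state 3) + 0.3·0 + 0.35·1
Solving: h(state 3) = 0.5385.
Starting from state 3, the probability is 0.5385.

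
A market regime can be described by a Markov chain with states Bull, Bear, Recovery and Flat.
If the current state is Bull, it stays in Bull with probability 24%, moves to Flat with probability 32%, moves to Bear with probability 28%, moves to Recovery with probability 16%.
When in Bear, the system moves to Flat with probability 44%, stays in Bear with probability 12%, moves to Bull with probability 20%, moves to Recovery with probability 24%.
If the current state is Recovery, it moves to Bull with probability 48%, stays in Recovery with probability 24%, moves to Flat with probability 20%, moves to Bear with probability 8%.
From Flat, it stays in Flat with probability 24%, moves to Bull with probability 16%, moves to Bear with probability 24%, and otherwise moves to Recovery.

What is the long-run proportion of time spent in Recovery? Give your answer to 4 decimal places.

Let the stationary distribution be π with π = πP and π_1 + π_2 + π_3 + π_4 = 1.
π_1 = 0.24·π_1 + 0.2·π_2 + 0.48·π_3 + 0.16·π_4
π_2 = 0.28·π_1 + 0.12·π_2 + 0.08·π_3 + 0.24·π_4
π_3 = 0.16·π_1 + 0.24·π_2 + 0.24·π_3 + 0.36·π_4
Solving with the normalization constraint gives π = (0.2701, 0.1878, 0.2531, 0.2890).
So the stationary probability of Recovery is 0.2531.

0.2531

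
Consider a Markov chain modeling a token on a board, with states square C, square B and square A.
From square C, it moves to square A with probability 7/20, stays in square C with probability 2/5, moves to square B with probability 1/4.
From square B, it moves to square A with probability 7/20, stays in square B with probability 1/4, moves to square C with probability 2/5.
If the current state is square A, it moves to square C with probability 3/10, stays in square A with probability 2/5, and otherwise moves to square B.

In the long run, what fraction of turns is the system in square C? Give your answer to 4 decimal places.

Let the stationary distribution be π with π = πP and π_1 + π_2 + π_3 = 1.
π_1 = 0.4·π_1 + 0.4·π_2 + 0.3·π_3
π_2 = 0.25·π_1 + 0.25·π_2 + 0.3·π_3
Solving with the normalization constraint gives π = (0.3632, 0.2684, 0.3684).
So the stationary probability of square C is 0.3632.

0.3632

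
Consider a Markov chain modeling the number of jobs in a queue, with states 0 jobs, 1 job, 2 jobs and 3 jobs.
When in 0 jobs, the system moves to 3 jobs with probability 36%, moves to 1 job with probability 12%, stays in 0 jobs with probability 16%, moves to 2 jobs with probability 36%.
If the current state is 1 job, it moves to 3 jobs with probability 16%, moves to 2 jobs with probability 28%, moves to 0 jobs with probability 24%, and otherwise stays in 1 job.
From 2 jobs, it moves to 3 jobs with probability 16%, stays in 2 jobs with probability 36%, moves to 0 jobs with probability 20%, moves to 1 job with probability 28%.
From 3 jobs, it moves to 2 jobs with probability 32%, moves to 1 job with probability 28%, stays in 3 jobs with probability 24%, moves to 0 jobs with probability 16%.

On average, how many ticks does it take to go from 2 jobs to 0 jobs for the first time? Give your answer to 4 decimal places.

4.8850

Let t(s) be the expected number of ticks to first reach 0 jobs from state s, with t(0 jobs) = 0. Conditioning on the first tick:
t(1 job) = 1 + 0.32·t(1 job) + 0.28·t(2 jobs) + 0.16·t(3 jobs)
t(2 jobs) = 1 + 0.28·t(1 job) + 0.36·t(2 jobs) + 0.16·t(3 jobs)
t(3 jobs) = 1 + 0.28·t(1 job) + 0.32·t(2 jobs) + 0.24·t(3 jobs)
Solving: t(1 job) = 4.6814, t(2 jobs) = 4.8850, t(3 jobs) = 5.0973.
Expected ticks from 2 jobs to 0 jobs: 4.8850.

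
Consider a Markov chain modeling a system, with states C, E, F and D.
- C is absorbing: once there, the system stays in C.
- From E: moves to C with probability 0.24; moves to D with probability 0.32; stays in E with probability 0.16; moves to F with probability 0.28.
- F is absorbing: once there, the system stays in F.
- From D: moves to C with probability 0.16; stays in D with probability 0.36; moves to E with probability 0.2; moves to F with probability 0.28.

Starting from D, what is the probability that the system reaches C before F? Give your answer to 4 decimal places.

Let h(s) be the probability of absorption at C starting from transient state s. Then h(C) = 1 and h(F) = 0. By first-step analysis:
h(E) = 0.24·1 + 0.16·h(E) + 0.28·0 + 0.32·h(D)
h(D) = 0.16·1 + 0.2·h(E) + 0.28·0 + 0.36·h(D)
Solving: h(E) = 0.4324, h(D) = 0.3851.
Starting from D, the probability is 0.3851.

0.3851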